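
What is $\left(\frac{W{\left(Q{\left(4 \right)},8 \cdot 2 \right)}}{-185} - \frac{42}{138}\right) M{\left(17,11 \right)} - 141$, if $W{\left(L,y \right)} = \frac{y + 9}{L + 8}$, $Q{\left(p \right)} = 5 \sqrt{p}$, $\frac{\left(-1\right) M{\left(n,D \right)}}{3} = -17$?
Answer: $- \frac{801155}{5106} \approx -156.9$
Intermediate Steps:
$M{\left(n,D \right)} = 51$ ($M{\left(n,D \right)} = \left(-3\right) \left(-17\right) = 51$)
$W{\left(L,y \right)} = \frac{9 + y}{8 + L}$
$\left(\frac{W{\left(Q{\left(4 \right)},8 \cdot 2 \right)}}{-185} - \frac{42}{138}\right) M{\left(17,11 \right)} - 141 = \left(\frac{\frac{1}{8 + 5 \sqrt{4}} \left(9 + 8 \cdot 2\right)}{-185} - \frac{42}{138}\right) 51 - 141 = \left(\frac{9 + 16}{8 + 5 \cdot 2} \left(- \frac{1}{185}\right) - \frac{7}{23}\right) 51 - 141 = \left(\frac{1}{8 + 10} \cdot 25 \left(- \frac{1}{185}\right) - \frac{7}{23}\right) 51 - 141 = \left(\frac{1}{18} \cdot 25 \left(- \frac{1}{185}\right) - \frac{7}{23}\right) 51 - 141 = \left(\frac{25}{18} \left(- \frac{1}{185}\right) - \frac{7}{23}\right) 51 - 141 = \left(- \frac{5}{666} - \frac{7}{23}\right) 51 - 141 = \left(- \frac{4777}{15318}\right) 51 - 141 = - \frac{81209}{5106} - 141 = - \frac{801155}{5106}$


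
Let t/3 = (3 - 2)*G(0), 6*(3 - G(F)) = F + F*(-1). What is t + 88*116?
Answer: 10217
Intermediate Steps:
G(F) = 3 (G(F) = 3 - (F + F*(-1))/6 = 3 - (F - F)/6 = 3 - ⅙*0 = 3 + 0 = 3)
t = 9 (t = 3*((3 - 2)*3) = 3*(1*3) = 3*3 = 9)
t + 88*116 = 9 + 88*116 = 9 + 10208 = 10217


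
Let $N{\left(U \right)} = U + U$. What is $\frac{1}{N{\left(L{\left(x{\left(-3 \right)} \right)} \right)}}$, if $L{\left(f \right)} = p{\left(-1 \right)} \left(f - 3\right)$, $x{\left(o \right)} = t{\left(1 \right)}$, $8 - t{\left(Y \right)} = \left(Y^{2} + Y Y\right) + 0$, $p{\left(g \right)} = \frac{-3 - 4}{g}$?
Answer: $\frac{1}{42} \approx 0.02381$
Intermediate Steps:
$p{\left(g \right)} = - \frac{7}{g}$
$t{\left(Y \right)} = 8 - 2 Y^{2}$ ($t{\left(Y \right)} = 8 - \left(\left(Y^{2} + Y Y\right) + 0\right) = 8 - \left(\left(Y^{2} + Y^{2}\right) + 0\right) = 8 - \left(2 Y^{2} + 0\right) = 8 - 2 Y^{2}$)
$x{\left(o \right)} = 6$ ($x{\left(o \right)} = 8 - 2 \cdot 1^{2} = 8 - 2 = 6$)
$L{\left(f \right)} = -21 + 7 f$ ($L{\left(f \right)} = - \frac{7}{-1} \left(f - 3\right) = \left(-7\right) \left(-1\right) \left(-3 + f\right) = 7 \left(-3 + f\right) = -21 + 7 f$)
$N{\left(U \right)} = 2 U$
$\frac{1}{N{\left(L{\left(x{\left(-3 \right)} \right)} \right)}} = \frac{1}{2 \left(-21 + 7 \cdot 6\right)} = \frac{1}{2 \left(-21 + 42\right)} = \frac{1}{2 \cdot 21} = \frac{1}{42}$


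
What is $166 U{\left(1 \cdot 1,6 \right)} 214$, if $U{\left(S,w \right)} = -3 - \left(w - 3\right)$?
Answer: $-213144$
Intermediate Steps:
$U{\left(S,w \right)} = - w$ ($U{\left(S,w \right)} = -3 - \left(w - 3\right) = -3 - \left(-3 + w\right) = - w$)
$166 U{\left(1 \cdot 1,6 \right)} 214 = 166 \left(\left(-1\right) 6\right) 214 = 166 \left(-6\right) 214 = \left(-996\right) 214 = -213144$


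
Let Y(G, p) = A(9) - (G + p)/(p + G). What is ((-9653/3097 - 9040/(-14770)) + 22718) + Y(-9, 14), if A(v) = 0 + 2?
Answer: 103911359618/4574269 ≈ 22717.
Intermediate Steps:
A(v) = 2
Y(G, p) = 1 (Y(G, p) = 2 - (G + p)/(p + G) = 2 - (G + p)/(G + p) = 2 - 1*1 = 2 - 1 = 1)
((-9653/3097 - 9040/(-14770)) + 22718) + Y(-9, 14) = ((-9653/3097 - 9040/(-14770)) + 22718) + 1 = ((-9653*1/3097 - 9040*(-1/14770)) + 22718) + 1 = ((-9653/3097 + 904/1477) + 22718) + 1 = (-11457793/4574269 + 22718) + 1 = 103906785349/4574269 + 1 = 103911359618/4574269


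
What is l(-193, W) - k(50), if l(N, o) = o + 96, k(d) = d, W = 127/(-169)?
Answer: 7647/169 ≈ 45.249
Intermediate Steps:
W = -127/169 (W = 127*(-1/169) = -127/169 ≈ -0.75148)
l(N, o) = 96 + o
l(-193, W) - k(50) = (96 - 127/169) - 1*50 = 16097/169 - 50 = 7647/169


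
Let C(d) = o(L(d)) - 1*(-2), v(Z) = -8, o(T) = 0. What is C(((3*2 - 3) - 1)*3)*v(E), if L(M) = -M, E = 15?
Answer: -16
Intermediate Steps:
C(d) = 2 (C(d) = 0 - 1*(-2) = 0 + 2 = 2)
C(((3*2 - 3) - 1)*3)*v(E) = 2*(-8) = -16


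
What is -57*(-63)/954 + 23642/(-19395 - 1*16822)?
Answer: 11944531/3839002 ≈ 3.1114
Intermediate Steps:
-57*(-63)/954 + 23642/(-19395 - 1*16822) = 3591*(1/954) + 23642/(-19395 - 16822) = 399/106 + 23642/(-36217) = 399/106 + 23642*(-1/36217) = 399/106 - 23642/36217 = 11944531/3839002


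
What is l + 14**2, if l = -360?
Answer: -164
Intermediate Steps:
l + 14**2 = -360 + 14**2 = -360 + 196 = -164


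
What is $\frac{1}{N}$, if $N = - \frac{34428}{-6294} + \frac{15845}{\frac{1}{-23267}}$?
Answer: $- \frac{1049}{386730224397} \approx -2.7125 \cdot 10^{-9}$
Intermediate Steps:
$N = - \frac{386730224397}{1049}$ ($N = \left(-34428\right) \left(- \frac{1}{6294}\right) + \frac{15845}{- \frac{1}{23267}} = \frac{5738}{1049} + 15845 \left(-23267\right) = \frac{5738}{1049} - 368665615 = - \frac{386730224397}{1049} \approx -3.6867 \cdot 10^{8}$)
$\frac{1}{N} = \frac{1}{- \frac{386730224397}{1049}} = - \frac{1049}{386730224397}$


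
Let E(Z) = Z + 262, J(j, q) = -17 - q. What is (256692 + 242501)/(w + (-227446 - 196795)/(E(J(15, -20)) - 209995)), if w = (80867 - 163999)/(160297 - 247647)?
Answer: 914517357819150/5449272571 ≈ 1.6782e+5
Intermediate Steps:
w = 41566/43675 (w = -83132/(-87350) = -83132*(-1/87350) = 41566/43675 ≈ 0.95171)
E(Z) = 262 + Z
(256692 + 242501)/(w + (-227446 - 196795)/(E(J(15, -20)) - 209995)) = (256692 + 242501)/(41566/43675 + (-227446 - 196795)/((262 + (-17 - 1*(-20))) - 209995)) = 499193/(41566/43675 - 424241/((262 + (-17 + 20)) - 209995)) = 499193/(41566/43675 - 424241/((262 + 3) - 209995)) = 499193/(41566/43675 - 424241/(265 - 209995)) = 499193/(41566/43675 - 424241/(-209730)) = 499193/(41566/43675 - 424241*(-1/209730)) = 499193/(41566/43675 + 424241/209730) = 499193/(5449272571/1831991550) = 499193*(1831991550/5449272571) = 914517357819150/5449272571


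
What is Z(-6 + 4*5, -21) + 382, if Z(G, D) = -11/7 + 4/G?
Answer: 2665/7 ≈ 380.71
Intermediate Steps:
Z(G, D) = -11/7 + 4/G (Z(G, D) = -11*⅐ + 4/G = -11/7 + 4/G)
Z(-6 + 4*5, -21) + 382 = (-11/7 + 4/(-6 + 4*5)) + 382 = (-11/7 + 4/(-6 + 20)) + 382 = (-11/7 + 4/14) + 382 = (-11/7 + 4*(1/14)) + 382 = (-11/7 + 2/7) + 382 = -9/7 + 382 = 2665/7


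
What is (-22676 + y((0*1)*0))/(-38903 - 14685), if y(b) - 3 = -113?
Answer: 11393/26794 ≈ 0.42521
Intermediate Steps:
y(b) = -110 (y(b) = 3 - 113 = -110)
(-22676 + y((0*1)*0))/(-38903 - 14685) = (-22676 - 110)/(-38903 - 14685) = -22786/(-53588) = -22786*(-1/53588) = 11393/26794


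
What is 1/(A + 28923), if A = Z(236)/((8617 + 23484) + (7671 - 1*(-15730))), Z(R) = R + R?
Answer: 27751/802642409 ≈ 3.4575e-5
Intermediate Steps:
Z(R) = 2*R
A = 236/27751 (A = (2*236)/((8617 + 23484) + (7671 - 1*(-15730))) = 472/(32101 + (7671 + 15730)) = 472/(32101 + 23401) = 472/55502 = 472*(1/55502) = 236/27751 ≈ 0.0085042)
1/(A + 28923) = 1/(236/27751 + 28923) = 1/(802642409/27751) = 27751/802642409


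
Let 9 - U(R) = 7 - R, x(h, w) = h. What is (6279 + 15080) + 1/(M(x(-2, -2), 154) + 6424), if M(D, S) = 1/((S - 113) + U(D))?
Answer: 5625640256/263385 ≈ 21359.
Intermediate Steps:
U(R) = 2 + R (U(R) = 9 - (7 - R) = 9 + (-7 + R) = 2 + R)
M(D, S) = 1/(-111 + D + S) (M(D, S) = 1/((S - 113) + (2 + D)) = 1/((-113 + S) + (2 + D)) = 1/(-111 + D + S))
(6279 + 15080) + 1/(M(x(-2, -2), 154) + 6424) = (6279 + 15080) + 1/(1/(-111 - 2 + 154) + 6424) = 21359 + 1/(1/41 + 6424) = 21359 + 1/(263385/41) = 21359 + 41/263385 = 5625640256/263385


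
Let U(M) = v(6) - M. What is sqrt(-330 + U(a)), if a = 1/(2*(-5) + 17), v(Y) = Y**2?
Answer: I*sqrt(14413)/7 ≈ 17.151*I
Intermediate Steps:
a = 1/7 (a = 1/(-10 + 17) = 1/7 ≈ 0.14286)
U(M) = 36 - M (U(M) = 6**2 - M = 36 - M)
sqrt(-330 + U(a)) = sqrt(-330 + (36 - 1*1/7)) = sqrt(-330 + (36 - 1/7)) = sqrt(-330 + 251/7) = sqrt(-2059/7) = I*sqrt(14413)/7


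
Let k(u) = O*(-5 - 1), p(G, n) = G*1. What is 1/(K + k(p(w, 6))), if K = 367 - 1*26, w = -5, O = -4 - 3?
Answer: 1/383 ≈ 0.0026110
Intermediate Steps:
O = -7
p(G, n) = G
K = 341 (K = 367 - 26 = 341)
k(u) = 42 (k(u) = -7*(-5 - 1) = -7*(-6) = 42)
1/(K + k(p(w, 6))) = 1/(341 + 42) = 1/383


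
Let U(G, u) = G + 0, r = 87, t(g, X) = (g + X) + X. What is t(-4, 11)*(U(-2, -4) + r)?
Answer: 1530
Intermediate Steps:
t(g, X) = g + 2*X (t(g, X) = (X + g) + X = g + 2*X)
U(G, u) = G
t(-4, 11)*(U(-2, -4) + r) = (-4 + 2*11)*(-2 + 87) = (-4 + 22)*85 = 18*85 = 1530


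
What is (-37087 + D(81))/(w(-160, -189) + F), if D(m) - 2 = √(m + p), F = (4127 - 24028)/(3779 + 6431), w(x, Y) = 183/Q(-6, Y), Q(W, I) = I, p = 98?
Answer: 23854184550/1876573 - 643230*√179/1876573 ≈ 12707.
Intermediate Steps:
w(x, Y) = 183/Y
F = -19901/10210 ≈ -1.9492
D(m) = 2 + √(98 + m) (D(m) = 2 + √(m + 98) = 2 + √(98 + m))
(-37087 + D(81))/(w(-160, -189) + F) = (-37087 + (2 + √(98 + 81)))/(183/(-189) - 19901/10210) = (-37087 + (2 + √179))/(183*(-1/189) - 19901/10210) = (-37085 + √179)/(-61/63 - 19901/10210) = (-37085 + √179)/(-1876573/643230) = (-37085 + √179)*(-643230/1876573) = 23854184550/1876573 - 643230*√179/1876573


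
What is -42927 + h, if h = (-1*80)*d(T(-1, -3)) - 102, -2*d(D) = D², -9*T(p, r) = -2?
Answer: -3485189/81 ≈ -43027.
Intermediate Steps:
T(p, r) = 2/9 (T(p, r) = -⅑*(-2) = 2/9)
d(D) = -D²/2
h = -8102/81 (h = (-1*80)*(-(2/9)²/2) - 102 = -(-40)*4/81 - 102 = -80*(-2/81) - 102 = 160/81 - 102 = -8102/81 ≈ -100.02)
-42927 + h = -42927 - 8102/81 = -3485189/81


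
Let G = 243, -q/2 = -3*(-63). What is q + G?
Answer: -135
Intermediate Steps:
q = -378 (q = -(-6)*(-63) = -2*189 = -378)
q + G = -378 + 243 = -135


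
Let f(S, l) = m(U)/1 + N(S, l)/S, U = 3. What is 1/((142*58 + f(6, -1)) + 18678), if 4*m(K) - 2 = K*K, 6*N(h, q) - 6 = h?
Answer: 12/323005 ≈ 3.7151e-5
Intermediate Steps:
N(h, q) = 1 + h/6
m(K) = ½ + K²/4 (m(K) = ½ + (K*K)/4 = ½ + K²/4)
f(S, l) = 11/4 + (1 + S/6)/S (f(S, l) = (½ + (¼)*3²)/1 + (1 + S/6)/S = (½ + (¼)*9)*1 + (1 + S/6)/S = (½ + 9/4)*1 + (1 + S/6)/S = (11/4)*1 + (1 + S/6)/S = 11/4 + (1 + S/6)/S)
1/((142*58 + f(6, -1)) + 18678) = 1/((142*58 + (35/12 + 1/6)) + 18678) = 1/((8236 + (35/12 + ⅙)) + 18678) = 1/((8236 + 37/12) + 18678) = 1/(98869/12 + 18678) = 1/(323005/12) = 12/323005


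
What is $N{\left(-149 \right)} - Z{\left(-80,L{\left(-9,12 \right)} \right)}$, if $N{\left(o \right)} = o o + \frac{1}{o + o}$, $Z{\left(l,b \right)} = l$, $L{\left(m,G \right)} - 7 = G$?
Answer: $\frac{6639737}{298} \approx 22281.0$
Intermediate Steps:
$L{\left(m,G \right)} = 7 + G$
$N{\left(o \right)} = o^{2} + \frac{1}{2 o}$
$N{\left(-149 \right)} - Z{\left(-80,L{\left(-9,12 \right)} \right)} = \frac{\frac{1}{2} + \left(-149\right)^{3}}{-149} - -80 = - \frac{\frac{1}{2} - 3307949}{149} + 80 = \left(- \frac{1}{149}\right) \left(- \frac{6615897}{2}\right) + 80 = \frac{6615897}{298} + 80 = \frac{6639737}{298}$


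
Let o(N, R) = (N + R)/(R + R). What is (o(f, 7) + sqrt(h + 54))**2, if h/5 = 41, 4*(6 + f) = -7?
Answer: 812233/3136 - 3*sqrt(259)/28 ≈ 257.28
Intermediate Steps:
f = -31/4 (f = -6 + (1/4)*(-7) = -6 - 7/4 = -31/4 ≈ -7.7500)
h = 205 (h = 5*41 = 205)
o(N, R) = (N + R)/(2*R) (o(N, R) = (N + R)/((2*R)) = (N + R)*(1/(2*R)) = (N + R)/(2*R))
(o(f, 7) + sqrt(h + 54))**2 = ((1/2)*(-31/4 + 7)/7 + sqrt(205 + 54))**2 = ((1/2)*(1/7)*(-3/4) + sqrt(259))**2 = (-3/56 + sqrt(259))**2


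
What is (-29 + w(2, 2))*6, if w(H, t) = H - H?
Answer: -174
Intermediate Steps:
w(H, t) = 0
(-29 + w(2, 2))*6 = (-29 + 0)*6 = -29*6 = -174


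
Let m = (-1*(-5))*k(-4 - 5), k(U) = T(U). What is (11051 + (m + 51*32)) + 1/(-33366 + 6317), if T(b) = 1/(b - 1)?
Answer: 686097883/54098 ≈ 12683.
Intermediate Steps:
T(b) = 1/(-1 + b)
k(U) = 1/(-1 + U)
m = -1/2 (m = (-1*(-5))/(-1 + (-4 - 5)) = 5/(-1 - 9) = 5/(-10) = 5*(-1/10) = -1/2 ≈ -0.50000)
(11051 + (m + 51*32)) + 1/(-33366 + 6317) = (11051 + (-1/2 + 51*32)) + 1/(-33366 + 6317) = (11051 + (-1/2 + 1632)) + 1/(-27049) = (11051 + 3263/2) - 1/27049 = 25365/2 - 1/27049 = 686097883/54098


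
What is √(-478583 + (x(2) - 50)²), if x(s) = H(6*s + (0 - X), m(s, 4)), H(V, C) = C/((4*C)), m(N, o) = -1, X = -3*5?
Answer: I*√7617727/4 ≈ 690.01*I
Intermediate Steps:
X = -15
H(V, C) = ¼ (H(V, C) = C*(1/(4*C)) = ¼)
x(s) = ¼
√(-478583 + (x(2) - 50)²) = √(-478583 + (¼ - 50)²) = √(-478583 + (-199/4)²) = √(-478583 + 39601/16) = √(-7617727/16) = I*√7617727/4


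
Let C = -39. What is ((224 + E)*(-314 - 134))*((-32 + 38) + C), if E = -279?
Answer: -813120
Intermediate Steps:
((224 + E)*(-314 - 134))*((-32 + 38) + C) = ((224 - 279)*(-314 - 134))*((-32 + 38) - 39) = (-55*(-448))*(6 - 39) = 24640*(-33) = -813120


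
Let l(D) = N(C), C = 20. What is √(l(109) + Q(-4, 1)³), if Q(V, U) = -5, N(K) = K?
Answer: I*√105 ≈ 10.247*I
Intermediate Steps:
l(D) = 20
√(l(109) + Q(-4, 1)³) = √(20 + (-5)³) = √(20 - 125) = √(-105) = I*√105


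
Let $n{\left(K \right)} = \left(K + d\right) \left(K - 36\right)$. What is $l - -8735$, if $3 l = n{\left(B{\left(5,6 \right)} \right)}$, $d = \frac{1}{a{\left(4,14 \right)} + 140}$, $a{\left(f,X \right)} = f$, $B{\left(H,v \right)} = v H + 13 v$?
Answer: $\frac{67963}{6} \approx 11327.0$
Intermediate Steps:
$B{\left(H,v \right)} = 13 v + H v$ ($B{\left(H,v \right)} = H v + 13 v = 13 v + H v$)
$d = \frac{1}{144}$ ($d = \frac{1}{4 + 140} = \frac{1}{144} \approx 0.0069444$)
$n{\left(K \right)} = \left(-36 + K\right) \left(\frac{1}{144} + K\right)$ ($n{\left(K \right)} = \left(K + \frac{1}{144}\right) \left(K - 36\right) = \left(\frac{1}{144} + K\right) \left(-36 + K\right) = \left(-36 + K\right) \left(\frac{1}{144} + K\right)$)
$l = \frac{15553}{6}$ ($l = \frac{- \frac{1}{4} + \left(6 \left(13 + 5\right)\right)^{2} - \frac{5183 \cdot 6 \left(13 + 5\right)}{144}}{3} = \frac{- \frac{1}{4} + \left(6 \cdot 18\right)^{2} - \frac{5183 \cdot 6 \cdot 18}{144}}{3} = \frac{- \frac{1}{4} + 108^{2} - \frac{15549}{4}}{3} = \frac{- \frac{1}{4} + 11664 - \frac{15549}{4}}{3} = \frac{1}{3} \cdot \frac{15553}{2} = \frac{15553}{6} \approx 2592.2$)
$l - -8735 = \frac{15553}{6} - -8735 = \frac{15553}{6} + 8735 = \frac{67963}{6}$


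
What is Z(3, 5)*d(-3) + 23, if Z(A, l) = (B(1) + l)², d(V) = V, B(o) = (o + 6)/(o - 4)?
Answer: 5/3 ≈ 1.6667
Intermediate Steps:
B(o) = (6 + o)/(-4 + o)
Z(A, l) = (-7/3 + l)² (Z(A, l) = ((6 + 1)/(-4 + 1) + l)² = (7/(-3) + l)² = (-⅓*7 + l)² = (-7/3 + l)²)
Z(3, 5)*d(-3) + 23 = ((-7 + 3*5)²/9)*(-3) + 23 = ((-7 + 15)²/9)*(-3) + 23 = ((⅑)*8²)*(-3) + 23 = ((⅑)*64)*(-3) + 23 = (64/9)*(-3) + 23 = -64/3 + 23 = 5/3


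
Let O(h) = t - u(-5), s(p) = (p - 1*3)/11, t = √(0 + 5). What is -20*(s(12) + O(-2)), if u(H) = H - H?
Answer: -180/11 - 20*√5 ≈ -61.085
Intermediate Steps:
u(H) = 0
t = √5 ≈ 2.2361
s(p) = -3/11 + p/11 (s(p) = (p - 3)*(1/11) = (-3 + p)*(1/11) = -3/11 + p/11)
O(h) = √5 (O(h) = √5 - 1*0 = √5 + 0 = √5)
-20*(s(12) + O(-2)) = -20*((-3/11 + (1/11)*12) + √5) = -20*((-3/11 + 12/11) + √5) = -20*(9/11 + √5) = -180/11 - 20*√5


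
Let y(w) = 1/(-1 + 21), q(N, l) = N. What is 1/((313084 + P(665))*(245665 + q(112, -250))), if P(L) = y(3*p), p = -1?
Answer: 20/1538977171137 ≈ 1.2996e-11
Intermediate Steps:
y(w) = 1/20
P(L) = 1/20
1/((313084 + P(665))*(245665 + q(112, -250))) = 1/((313084 + 1/20)*(245665 + 112)) = 1/((6261681/20)*245777) = 1/(1538977171137/20) = 20/1538977171137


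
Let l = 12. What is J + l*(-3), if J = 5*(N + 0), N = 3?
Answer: -21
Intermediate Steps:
J = 15 (J = 5*(3 + 0) = 5*3 = 15)
J + l*(-3) = 15 + 12*(-3) = 15 - 36 = -21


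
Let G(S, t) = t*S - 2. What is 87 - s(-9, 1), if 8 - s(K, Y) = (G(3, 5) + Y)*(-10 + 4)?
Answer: -5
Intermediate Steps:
G(S, t) = -2 + S*t (G(S, t) = S*t - 2 = -2 + S*t)
s(K, Y) = 86 + 6*Y (s(K, Y) = 8 - ((-2 + 3*5) + Y)*(-10 + 4) = 8 - ((-2 + 15) + Y)*(-6) = 8 - (13 + Y)*(-6) = 8 - (-78 - 6*Y) = 8 + (78 + 6*Y) = 86 + 6*Y)
87 - s(-9, 1) = 87 - (86 + 6*1) = 87 - (86 + 6) = 87 - 1*92 = 87 - 92 = -5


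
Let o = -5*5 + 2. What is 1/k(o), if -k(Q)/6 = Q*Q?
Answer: -1/3174 ≈ -0.00031506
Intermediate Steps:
o = -23 (o = -25 + 2 = -23)
k(Q) = -6*Q**2 (k(Q) = -6*Q*Q = -6*Q**2)
1/k(o) = 1/(-6*(-23)**2) = 1/(-6*529) = 1/(-3174) = -1/3174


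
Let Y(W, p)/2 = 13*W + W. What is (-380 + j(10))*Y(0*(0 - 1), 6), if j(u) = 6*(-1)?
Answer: 0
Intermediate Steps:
j(u) = -6
Y(W, p) = 28*W (Y(W, p) = 2*(13*W + W) = 2*(14*W) = 28*W)
(-380 + j(10))*Y(0*(0 - 1), 6) = (-380 - 6)*(28*(0*(0 - 1))) = -10808*0*(-1) = -10808*0 = -386*0 = 0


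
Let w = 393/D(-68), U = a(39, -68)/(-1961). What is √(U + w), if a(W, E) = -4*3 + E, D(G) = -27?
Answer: I*√502351331/5883 ≈ 3.8098*I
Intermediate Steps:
a(W, E) = -12 + E
U = 80/1961 (U = (-12 - 68)/(-1961) = -80*(-1/1961) = 80/1961 ≈ 0.040796)
w = -131/9 (w = 393/(-27) = 393*(-1/27) = -131/9 ≈ -14.556)
√(U + w) = √(80/1961 - 131/9) = √(-256171/17649) = I*√502351331/5883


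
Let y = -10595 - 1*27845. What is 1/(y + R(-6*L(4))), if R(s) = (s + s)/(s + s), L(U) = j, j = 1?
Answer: -1/38439 ≈ -2.6015e-5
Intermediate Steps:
L(U) = 1
R(s) = 1 (R(s) = (2*s)/((2*s)) = (2*s)*(1/(2*s)) = 1)
y = -38440 (y = -10595 - 27845 = -38440)
1/(y + R(-6*L(4))) = 1/(-38440 + 1) = 1/(-38439) = -1/38439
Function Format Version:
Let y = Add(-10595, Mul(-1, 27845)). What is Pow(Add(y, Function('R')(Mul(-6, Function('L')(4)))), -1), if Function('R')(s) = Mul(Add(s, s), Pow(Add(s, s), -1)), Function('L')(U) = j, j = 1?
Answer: Rational(-1, 38439) ≈ -2.6015e-5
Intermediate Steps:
Function('L')(U) = 1
Function('R')(s) = 1 (Function('R')(s) = Mul(Mul(2, s), Pow(Mul(2, s), -1)) = Mul(Mul(2, s), Mul(Rational(1, 2), Pow(s, -1))) = 1)
y = -38440 (y = Add(-10595, -27845) = -38440)
Pow(Add(y, Function('R')(Mul(-6, Function('L')(4)))), -1) = Pow(Add(-38440, 1), -1) = Pow(-38439, -1) = Rational(-1, 38439)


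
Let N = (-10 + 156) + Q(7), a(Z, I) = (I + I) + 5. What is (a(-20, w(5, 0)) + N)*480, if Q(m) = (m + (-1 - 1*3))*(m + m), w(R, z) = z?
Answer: 92640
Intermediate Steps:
Q(m) = 2*m*(-4 + m) (Q(m) = (m + (-1 - 3))*(2*m) = (m - 4)*(2*m) = (-4 + m)*(2*m) = 2*m*(-4 + m))
a(Z, I) = 5 + 2*I (a(Z, I) = 2*I + 5 = 5 + 2*I)
N = 188 (N = (-10 + 156) + 2*7*(-4 + 7) = 146 + 2*7*3 = 146 + 42 = 188)
(a(-20, w(5, 0)) + N)*480 = ((5 + 2*0) + 188)*480 = ((5 + 0) + 188)*480 = (5 + 188)*480 = 193*480 = 92640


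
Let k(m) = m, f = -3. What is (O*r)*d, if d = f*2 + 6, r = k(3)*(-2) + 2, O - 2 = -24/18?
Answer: 0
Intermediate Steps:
O = ⅔ (O = 2 - 24/18 = 2 - 24*1/18 = 2 - 4/3 = ⅔ ≈ 0.66667)
r = -4 (r = 3*(-2) + 2 = -6 + 2 = -4)
d = 0 (d = -3*2 + 6 = -6 + 6 = 0)
(O*r)*d = ((⅔)*(-4))*0 = -8/3*0 = 0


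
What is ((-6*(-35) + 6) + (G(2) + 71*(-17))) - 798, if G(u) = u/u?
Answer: -1788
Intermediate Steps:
G(u) = 1
((-6*(-35) + 6) + (G(2) + 71*(-17))) - 798 = ((-6*(-35) + 6) + (1 + 71*(-17))) - 798 = ((210 + 6) + (1 - 1207)) - 798 = (216 - 1206) - 798 = -990 - 798 = -1788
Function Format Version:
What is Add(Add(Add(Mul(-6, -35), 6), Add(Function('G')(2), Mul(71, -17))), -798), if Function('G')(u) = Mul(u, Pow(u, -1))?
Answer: -1788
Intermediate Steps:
Function('G')(u) = 1
Add(Add(Add(Mul(-6, -35), 6), Add(Function('G')(2), Mul(71, -17))), -798) = Add(Add(Add(Mul(-6, -35), 6), Add(1, Mul(71, -17))), -798) = Add(Add(Add(210, 6), Add(1, -1207)), -798) = Add(Add(216, -1206), -798) = Add(-990, -798) = -1788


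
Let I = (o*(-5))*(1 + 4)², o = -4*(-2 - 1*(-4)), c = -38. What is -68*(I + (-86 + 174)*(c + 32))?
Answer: -32096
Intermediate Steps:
o = -8 (o = -4*(-2 + 4) = -4*2 = -8)
I = 1000 (I = (-8*(-5))*(1 + 4)² = 40*5² = 40*25 = 1000)
-68*(I + (-86 + 174)*(c + 32)) = -68*(1000 + (-86 + 174)*(-38 + 32)) = -68*(1000 + 88*(-6)) = -68*(1000 - 528) = -68*472 = -32096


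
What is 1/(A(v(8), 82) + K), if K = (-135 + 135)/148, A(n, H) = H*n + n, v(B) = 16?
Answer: 1/1328 ≈ 0.00075301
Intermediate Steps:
A(n, H) = n + H*n
K = 0 (K = 0*(1/148) = 0)
1/(A(v(8), 82) + K) = 1/(16*(1 + 82) + 0) = 1/(16*83 + 0) = 1/(1328 + 0) = 1/1328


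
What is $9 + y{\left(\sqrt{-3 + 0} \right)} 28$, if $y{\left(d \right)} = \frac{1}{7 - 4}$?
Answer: $\frac{55}{3} \approx 18.333$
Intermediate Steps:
$y{\left(d \right)} = \frac{1}{3}$
$9 + y{\left(\sqrt{-3 + 0} \right)} 28 = 9 + \frac{1}{3} \cdot 28 = 9 + \frac{28}{3} = \frac{55}{3}$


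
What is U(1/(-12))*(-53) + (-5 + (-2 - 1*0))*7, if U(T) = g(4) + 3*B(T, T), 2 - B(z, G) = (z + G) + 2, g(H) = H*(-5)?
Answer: 1969/2 ≈ 984.50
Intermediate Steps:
g(H) = -5*H
B(z, G) = -G - z (B(z, G) = 2 - ((z + G) + 2) = 2 - ((G + z) + 2) = 2 - (2 + G + z) = 2 + (-2 - G - z) = -G - z)
U(T) = -20 - 6*T (U(T) = -5*4 + 3*(-T - T) = -20 + 3*(-2*T) = -20 - 6*T)
U(1/(-12))*(-53) + (-5 + (-2 - 1*0))*7 = (-20 - 6/(-12))*(-53) + (-5 + (-2 - 1*0))*7 = (-20 - 6*(-1/12))*(-53) + (-5 + (-2 + 0))*7 = (-20 + 1/2)*(-53) + (-5 - 2)*7 = -39/2*(-53) - 7*7 = 2067/2 - 49 = 1969/2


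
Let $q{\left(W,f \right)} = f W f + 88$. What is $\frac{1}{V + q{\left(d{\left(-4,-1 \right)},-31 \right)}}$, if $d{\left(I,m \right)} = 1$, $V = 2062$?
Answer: $\frac{1}{3111} \approx 0.00032144$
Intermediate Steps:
$q{\left(W,f \right)} = 88 + W f^{2}$ ($q{\left(W,f \right)} = W f f + 88 = W f^{2} + 88 = 88 + W f^{2}$)
$\frac{1}{V + q{\left(d{\left(-4,-1 \right)},-31 \right)}} = \frac{1}{2062 + \left(88 + 1 \left(-31\right)^{2}\right)} = \frac{1}{2062 + \left(88 + 1 \cdot 961\right)} = \frac{1}{2062 + \left(88 + 961\right)} = \frac{1}{2062 + 1049} = \frac{1}{3111}$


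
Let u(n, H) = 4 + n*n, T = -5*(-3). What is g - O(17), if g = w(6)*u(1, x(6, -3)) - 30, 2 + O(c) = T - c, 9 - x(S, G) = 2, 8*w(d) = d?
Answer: -89/4 ≈ -22.250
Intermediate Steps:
w(d) = d/8
x(S, G) = 7 (x(S, G) = 9 - 1*2 = 9 - 2 = 7)
T = 15
u(n, H) = 4 + n**2
O(c) = 13 - c (O(c) = -2 + (15 - c) = 13 - c)
g = -105/4 (g = ((1/8)*6)*(4 + 1**2) - 30 = 3*(4 + 1)/4 - 30 = (3/4)*5 - 30 = 15/4 - 30 = -105/4 ≈ -26.250)
g - O(17) = -105/4 - (13 - 1*17) = -105/4 - (13 - 17) = -105/4 - 1*(-4) = -105/4 + 4 = -89/4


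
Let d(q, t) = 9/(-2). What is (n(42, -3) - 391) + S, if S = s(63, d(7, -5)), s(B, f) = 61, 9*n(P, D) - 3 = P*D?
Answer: -1031/3 ≈ -343.67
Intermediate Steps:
d(q, t) = -9/2 (d(q, t) = 9*(-1/2) = -9/2)
n(P, D) = 1/3 + D*P/9 (n(P, D) = 1/3 + (P*D)/9 = 1/3 + (D*P)/9 = 1/3 + D*P/9)
S = 61
(n(42, -3) - 391) + S = ((1/3 + (1/9)*(-3)*42) - 391) + 61 = ((1/3 - 14) - 391) + 61 = (-41/3 - 391) + 61 = -1214/3 + 61 = -1031/3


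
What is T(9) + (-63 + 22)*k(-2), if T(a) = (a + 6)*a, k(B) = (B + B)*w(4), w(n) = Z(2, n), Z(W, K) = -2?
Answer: -193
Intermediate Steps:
w(n) = -2
k(B) = -4*B (k(B) = (B + B)*(-2) = (2*B)*(-2) = -4*B)
T(a) = a*(6 + a) (T(a) = (6 + a)*a = a*(6 + a))
T(9) + (-63 + 22)*k(-2) = 9*(6 + 9) + (-63 + 22)*(-4*(-2)) = 9*15 - 41*8 = 135 - 328 = -193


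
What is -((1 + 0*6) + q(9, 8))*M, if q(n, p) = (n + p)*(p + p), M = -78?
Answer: 21294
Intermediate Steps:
q(n, p) = 2*p*(n + p) (q(n, p) = (n + p)*(2*p) = 2*p*(n + p))
-((1 + 0*6) + q(9, 8))*M = -((1 + 0*6) + 2*8*(9 + 8))*(-78) = -((1 + 0) + 2*8*17)*(-78) = -(1 + 272)*(-78) = -273*(-78) = -1*(-21294) = 21294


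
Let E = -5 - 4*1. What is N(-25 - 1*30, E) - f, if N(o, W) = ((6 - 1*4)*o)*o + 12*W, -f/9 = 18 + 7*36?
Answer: 8372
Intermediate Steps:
E = -9 (E = -5 - 4 = -9)
f = -2430 (f = -9*(18 + 7*36) = -9*(18 + 252) = -9*270 = -2430)
N(o, W) = 2*o**2 + 12*W (N(o, W) = ((6 - 4)*o)*o + 12*W = (2*o)*o + 12*W = 2*o**2 + 12*W)
N(-25 - 1*30, E) - f = (2*(-25 - 1*30)**2 + 12*(-9)) - 1*(-2430) = (2*(-25 - 30)**2 - 108) + 2430 = (2*(-55)**2 - 108) + 2430 = (2*3025 - 108) + 2430 = (6050 - 108) + 2430 = 5942 + 2430 = 8372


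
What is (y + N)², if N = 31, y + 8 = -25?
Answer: 4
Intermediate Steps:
y = -33 (y = -8 - 25 = -33)
(y + N)² = (-33 + 31)² = (-2)² = 4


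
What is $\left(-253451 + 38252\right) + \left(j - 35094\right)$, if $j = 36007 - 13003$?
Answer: $-227289$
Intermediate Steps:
$j = 23004$
$\left(-253451 + 38252\right) + \left(j - 35094\right) = \left(-253451 + 38252\right) + \left(23004 - 35094\right) = -215199 + \left(23004 - 35094\right) = -215199 - 12090 = -227289$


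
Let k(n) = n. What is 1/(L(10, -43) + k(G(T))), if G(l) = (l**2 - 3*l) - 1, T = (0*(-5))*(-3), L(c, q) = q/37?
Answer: -37/80 ≈ -0.46250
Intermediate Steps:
L(c, q) = q/37 (L(c, q) = q*(1/37) = q/37)
T = 0 (T = 0*(-3) = 0)
G(l) = -1 + l**2 - 3*l
1/(L(10, -43) + k(G(T))) = 1/((1/37)*(-43) + (-1 + 0**2 - 3*0)) = 1/(-43/37 + (-1 + 0 + 0)) = 1/(-43/37 - 1) = 1/(-80/37) = -37/80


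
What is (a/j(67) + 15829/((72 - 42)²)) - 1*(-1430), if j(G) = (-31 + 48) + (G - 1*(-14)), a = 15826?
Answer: 70960321/44100 ≈ 1609.1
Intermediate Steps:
j(G) = 31 + G (j(G) = 17 + (G + 14) = 17 + (14 + G) = 31 + G)
(a/j(67) + 15829/((72 - 42)²)) - 1*(-1430) = (15826/(31 + 67) + 15829/((72 - 42)²)) - 1*(-1430) = (15826/98 + 15829/(30²)) + 1430 = (15826*(1/98) + 15829/900) + 1430 = (7913/49 + 15829*(1/900)) + 1430 = (7913/49 + 15829/900) + 1430 = 7897321/44100 + 1430 = 70960321/44100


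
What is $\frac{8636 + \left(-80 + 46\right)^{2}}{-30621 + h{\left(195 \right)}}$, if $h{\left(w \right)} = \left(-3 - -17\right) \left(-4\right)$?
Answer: $- \frac{9792}{30677} \approx -0.3192$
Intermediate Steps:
$h{\left(w \right)} = -56$ ($h{\left(w \right)} = \left(-3 + 17\right) \left(-4\right) = 14 \left(-4\right) = -56$)
$\frac{8636 + \left(-80 + 46\right)^{2}}{-30621 + h{\left(195 \right)}} = \frac{8636 + \left(-80 + 46\right)^{2}}{-30621 - 56} = \frac{8636 + \left(-34\right)^{2}}{-30677} = \left(8636 + 1156\right) \left(- \frac{1}{30677}\right) = 9792 \left(- \frac{1}{30677}\right) = - \frac{9792}{30677}$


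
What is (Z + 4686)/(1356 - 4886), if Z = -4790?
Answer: 52/1765 ≈ 0.029462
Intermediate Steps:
(Z + 4686)/(1356 - 4886) = (-4790 + 4686)/(1356 - 4886) = -104/(-3530) = -104*(-1/3530) = 52/1765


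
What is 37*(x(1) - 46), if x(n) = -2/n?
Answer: -1776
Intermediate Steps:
37*(x(1) - 46) = 37*(-2/1 - 46) = 37*(-2*1 - 46) = 37*(-2 - 46) = 37*(-48) = -1776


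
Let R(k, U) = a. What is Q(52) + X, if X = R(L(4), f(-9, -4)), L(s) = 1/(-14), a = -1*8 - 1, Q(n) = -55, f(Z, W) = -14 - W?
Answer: -64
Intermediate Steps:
a = -9 (a = -8 - 1 = -9)
L(s) = -1/14
R(k, U) = -9
X = -9
Q(52) + X = -55 - 9 = -64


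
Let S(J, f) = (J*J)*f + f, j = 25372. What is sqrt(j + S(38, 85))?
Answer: sqrt(148197) ≈ 384.96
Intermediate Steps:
S(J, f) = f + f*J**2 (S(J, f) = J**2*f + f = f*J**2 + f = f + f*J**2)
sqrt(j + S(38, 85)) = sqrt(25372 + 85*(1 + 38**2)) = sqrt(25372 + 85*(1 + 1444)) = sqrt(25372 + 85*1445) = sqrt(25372 + 122825) = sqrt(148197)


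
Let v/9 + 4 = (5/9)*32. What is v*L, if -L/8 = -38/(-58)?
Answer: -18848/29 ≈ -649.93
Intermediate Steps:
v = 124 (v = -36 + 9*((5/9)*32) = -36 + 9*(160/9) = -36 + 160 = 124)
L = -152/29 (L = -(-304)/(-58) = -(-304)*(-1)/58 = -8*19/29 = -152/29 ≈ -5.2414)
v*L = 124*(-152/29) = -18848/29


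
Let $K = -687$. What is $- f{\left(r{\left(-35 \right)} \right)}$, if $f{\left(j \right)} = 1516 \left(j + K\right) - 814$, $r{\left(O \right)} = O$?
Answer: $1095366$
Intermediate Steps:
$f{\left(j \right)} = -1042306 + 1516 j$ ($f{\left(j \right)} = 1516 \left(j - 687\right) - 814 = 1516 \left(-687 + j\right) - 814 = \left(-1041492 + 1516 j\right) - 814 = -1042306 + 1516 j$)
$- f{\left(r{\left(-35 \right)} \right)} = - (-1042306 + 1516 \left(-35\right)) = - (-1042306 - 53060) = \left(-1\right) \left(-1095366\right) = 1095366$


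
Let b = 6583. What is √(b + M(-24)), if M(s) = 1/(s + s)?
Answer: √947949/12 ≈ 81.135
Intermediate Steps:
M(s) = 1/(2*s)
√(b + M(-24)) = √(6583 + (½)/(-24)) = √(6583 + (½)*(-1/24)) = √(6583 - 1/48) = √(315983/48) = √947949/12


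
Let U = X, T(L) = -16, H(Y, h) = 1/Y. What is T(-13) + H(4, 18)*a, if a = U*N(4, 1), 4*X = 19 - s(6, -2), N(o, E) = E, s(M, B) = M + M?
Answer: -249/16 ≈ -15.563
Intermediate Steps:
s(M, B) = 2*M
X = 7/4 (X = (19 - 2*6)/4 = (19 - 1*12)/4 = (19 - 12)/4 = (¼)*7 = 7/4 ≈ 1.7500)
U = 7/4 ≈ 1.7500
a = 7/4 (a = (7/4)*1 = 7/4 ≈ 1.7500)
T(-13) + H(4, 18)*a = -16 + (7/4)/4 = -16 + (¼)*(7/4) = -16 + 7/16 = -249/16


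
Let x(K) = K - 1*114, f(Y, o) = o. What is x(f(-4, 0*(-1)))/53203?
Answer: -114/53203 ≈ -0.0021427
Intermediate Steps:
x(K) = -114 + K (x(K) = K - 114 = -114 + K)
x(f(-4, 0*(-1)))/53203 = (-114 + 0*(-1))/53203 = (-114 + 0)*(1/53203) = -114*1/53203 = -114/53203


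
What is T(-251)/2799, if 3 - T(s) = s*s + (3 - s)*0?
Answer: -62998/2799 ≈ -22.507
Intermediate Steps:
T(s) = 3 - s**2 (T(s) = 3 - (s*s + (3 - s)*0) = 3 - (s**2 + 0) = 3 - s**2)
T(-251)/2799 = (3 - 1*(-251)**2)/2799 = (3 - 1*63001)*(1/2799) = (3 - 63001)*(1/2799) = -62998*1/2799 = -62998/2799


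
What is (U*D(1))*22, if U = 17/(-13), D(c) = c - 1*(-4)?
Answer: -1870/13 ≈ -143.85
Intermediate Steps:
D(c) = 4 + c (D(c) = c + 4 = 4 + c)
U = -17/13 (U = 17*(-1/13) = -17/13 ≈ -1.3077)
(U*D(1))*22 = -17*(4 + 1)/13*22 = -17/13*5*22 = -85/13*22 = -1870/13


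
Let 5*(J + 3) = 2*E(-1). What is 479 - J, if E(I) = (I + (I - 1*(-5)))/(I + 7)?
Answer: 2409/5 ≈ 481.80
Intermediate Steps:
E(I) = (5 + 2*I)/(7 + I) (E(I) = (I + (I + 5))/(7 + I) = (I + (5 + I))/(7 + I) = (5 + 2*I)/(7 + I))
J = -14/5 (J = -3 + (2*((5 + 2*(-1))/(7 - 1)))/5 = -3 + (2*((5 - 2)/6))/5 = -3 + (2*((1/6)*3))/5 = -3 + (2*(1/2))/5 = -3 + (1/5)*1 = -3 + 1/5 = -14/5 ≈ -2.8000)
479 - J = 479 - 1*(-14/5) = 479 + 14/5 = 2409/5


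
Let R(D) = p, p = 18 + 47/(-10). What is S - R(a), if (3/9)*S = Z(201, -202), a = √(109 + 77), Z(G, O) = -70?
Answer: -2233/10 ≈ -223.30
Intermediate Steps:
a = √186 ≈ 13.638
S = -210 (S = 3*(-70) = -210)
p = 133/10 (p = 18 + 47*(-⅒) = 18 - 47/10 = 133/10 ≈ 13.300)
R(D) = 133/10
S - R(a) = -210 - 1*133/10 = -210 - 133/10 = -2233/10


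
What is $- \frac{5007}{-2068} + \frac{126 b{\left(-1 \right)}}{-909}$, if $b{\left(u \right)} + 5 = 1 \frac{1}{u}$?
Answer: $\frac{679419}{208868} \approx 3.2529$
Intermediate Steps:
$b{\left(u \right)} = -5 + \frac{1}{u}$ ($b{\left(u \right)} = -5 + 1 \frac{1}{u} = -5 + \frac{1}{u}$)
$- \frac{5007}{-2068} + \frac{126 b{\left(-1 \right)}}{-909} = - \frac{5007}{-2068} + \frac{126 \left(-5 + \frac{1}{-1}\right)}{-909} = \left(-5007\right) \left(- \frac{1}{2068}\right) + 126 \left(-5 - 1\right) \left(- \frac{1}{909}\right) = \frac{5007}{2068} + 126 \left(-6\right) \left(- \frac{1}{909}\right) = \frac{5007}{2068} - - \frac{84}{101} = \frac{5007}{2068} + \frac{84}{101} = \frac{679419}{208868}$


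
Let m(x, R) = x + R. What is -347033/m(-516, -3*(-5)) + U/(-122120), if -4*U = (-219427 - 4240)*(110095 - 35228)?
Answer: -8219865241949/244728480 ≈ -33588.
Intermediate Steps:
U = 16745277289/4 (U = -(-219427 - 4240)*(110095 - 35228)/4 = -(-223667)*74867/4 = -¼*(-16745277289) = 16745277289/4 ≈ 4.1863e+9)
m(x, R) = R + x
-347033/m(-516, -3*(-5)) + U/(-122120) = -347033/(-3*(-5) - 516) + (16745277289/4)/(-122120) = -347033/(15 - 516) + (16745277289/4)*(-1/122120) = -347033/(-501) - 16745277289/488480 = -347033*(-1/501) - 16745277289/488480 = 347033/501 - 16745277289/488480 = -8219865241949/244728480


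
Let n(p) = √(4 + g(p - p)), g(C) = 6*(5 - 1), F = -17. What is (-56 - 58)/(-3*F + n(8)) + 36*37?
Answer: 3421422/2573 + 228*√7/2573 ≈ 1330.0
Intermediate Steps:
g(C) = 24 (g(C) = 6*4 = 24)
n(p) = 2*√7 (n(p) = √(4 + 24) = √28 = 2*√7)
(-56 - 58)/(-3*F + n(8)) + 36*37 = (-56 - 58)/(-3*(-17) + 2*√7) + 36*37 = -114/(51 + 2*√7) + 1332 = 1332 - 114/(51 + 2*√7)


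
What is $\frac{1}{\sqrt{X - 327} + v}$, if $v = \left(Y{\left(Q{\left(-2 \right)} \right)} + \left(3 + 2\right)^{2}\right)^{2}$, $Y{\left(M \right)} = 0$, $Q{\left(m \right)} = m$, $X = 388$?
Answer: $\frac{625}{390564} - \frac{\sqrt{61}}{390564} \approx 0.0015803$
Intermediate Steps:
$v = 625$ ($v = \left(0 + \left(3 + 2\right)^{2}\right)^{2} = \left(0 + 5^{2}\right)^{2} = \left(0 + 25\right)^{2} = 25^{2} = 625$)
$\frac{1}{\sqrt{X - 327} + v} = \frac{1}{\sqrt{388 - 327} + 625} = \frac{1}{\sqrt{61} + 625} = \frac{1}{625 + \sqrt{61}}$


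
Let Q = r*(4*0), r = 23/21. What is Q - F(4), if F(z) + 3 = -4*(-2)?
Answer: -5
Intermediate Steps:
F(z) = 5 (F(z) = -3 - 4*(-2) = -3 + 8 = 5)
r = 23/21 (r = 23*(1/21) = 23/21 ≈ 1.0952)
Q = 0 (Q = 23*(4*0)/21 = (23/21)*0 = 0)
Q - F(4) = 0 - 1*5 = 0 - 5 = -5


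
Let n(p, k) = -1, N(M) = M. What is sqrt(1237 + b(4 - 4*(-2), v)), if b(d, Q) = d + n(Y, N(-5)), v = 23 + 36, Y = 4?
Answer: 4*sqrt(78) ≈ 35.327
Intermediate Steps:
v = 59
b(d, Q) = -1 + d (b(d, Q) = d - 1 = -1 + d)
sqrt(1237 + b(4 - 4*(-2), v)) = sqrt(1237 + (-1 + (4 - 4*(-2)))) = sqrt(1237 + (-1 + (4 + 8))) = sqrt(1237 + (-1 + 12)) = sqrt(1237 + 11) = sqrt(1248) = 4*sqrt(78)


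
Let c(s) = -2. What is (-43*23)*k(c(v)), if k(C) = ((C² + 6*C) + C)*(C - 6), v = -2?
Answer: -79120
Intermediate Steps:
k(C) = (-6 + C)*(C² + 7*C) (k(C) = (C² + 7*C)*(-6 + C) = (-6 + C)*(C² + 7*C))
(-43*23)*k(c(v)) = (-43*23)*(-2*(-42 - 2 + (-2)²)) = -(-1978)*(-42 - 2 + 4) = -(-1978)*(-40) = -989*80 = -79120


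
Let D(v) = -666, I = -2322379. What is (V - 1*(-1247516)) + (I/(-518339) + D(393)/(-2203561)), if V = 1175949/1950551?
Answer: 2779355936879909790196978/2227902977673503629 ≈ 1.2475e+6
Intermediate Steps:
V = 1175949/1950551 (V = 1175949*(1/1950551) = 1175949/1950551 ≈ 0.60288)
(V - 1*(-1247516)) + (I/(-518339) + D(393)/(-2203561)) = (1175949/1950551 - 1*(-1247516)) + (-2322379/(-518339) - 666/(-2203561)) = (1175949/1950551 + 1247516) + (-2322379*(-1/518339) - 666*(-1/2203561)) = 2433344757265/1950551 + (2322379/518339 + 666/2203561) = 2433344757265/1950551 + 5117849005393/1142191605179 = 2779355936879909790196978/2227902977673503629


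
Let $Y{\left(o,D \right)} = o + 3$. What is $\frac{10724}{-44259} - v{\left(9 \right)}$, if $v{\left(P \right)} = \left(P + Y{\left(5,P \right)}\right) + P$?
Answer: $- \frac{1161458}{44259} \approx -26.242$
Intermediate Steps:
$Y{\left(o,D \right)} = 3 + o$
$v{\left(P \right)} = 8 + 2 P$ ($v{\left(P \right)} = \left(P + \left(3 + 5\right)\right) + P = \left(P + 8\right) + P = \left(8 + P\right) + P = 8 + 2 P$)
$\frac{10724}{-44259} - v{\left(9 \right)} = \frac{10724}{-44259} - \left(8 + 2 \cdot 9\right) = 10724 \left(- \frac{1}{44259}\right) - \left(8 + 18\right) = - \frac{10724}{44259} - 26 = - \frac{1161458}{44259}$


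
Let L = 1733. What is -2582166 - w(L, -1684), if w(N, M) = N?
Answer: -2583899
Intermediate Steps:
-2582166 - w(L, -1684) = -2582166 - 1*1733 = -2582166 - 1733 = -2583899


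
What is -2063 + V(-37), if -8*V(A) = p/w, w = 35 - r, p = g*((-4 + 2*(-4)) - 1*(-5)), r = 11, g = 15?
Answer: -131997/64 ≈ -2062.5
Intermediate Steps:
p = -105 (p = 15*((-4 + 2*(-4)) - 1*(-5)) = 15*((-4 - 8) + 5) = 15*(-12 + 5) = 15*(-7) = -105)
w = 24 (w = 35 - 1*11 = 35 - 11 = 24)
V(A) = 35/64 (V(A) = -(-105)/(8*24) = -⅛*(-35/8) = 35/64)
-2063 + V(-37) = -2063 + 35/64 = -131997/64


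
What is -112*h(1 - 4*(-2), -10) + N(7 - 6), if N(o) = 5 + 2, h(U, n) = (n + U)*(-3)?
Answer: -329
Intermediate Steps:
h(U, n) = -3*U - 3*n (h(U, n) = (U + n)*(-3) = -3*U - 3*n)
N(o) = 7
-112*h(1 - 4*(-2), -10) + N(7 - 6) = -112*(-3*(1 - 4*(-2)) - 3*(-10)) + 7 = -112*(-3*(1 + 8) + 30) + 7 = -112*(-3*9 + 30) + 7 = -112*(-27 + 30) + 7 = -112*3 + 7 = -336 + 7 = -329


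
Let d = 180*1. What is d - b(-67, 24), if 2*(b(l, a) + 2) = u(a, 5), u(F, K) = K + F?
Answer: 335/2 ≈ 167.50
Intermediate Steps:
u(F, K) = F + K
b(l, a) = ½ + a/2 (b(l, a) = -2 + (a + 5)/2 = -2 + (5 + a)/2 = -2 + (5/2 + a/2) = ½ + a/2)
d = 180
d - b(-67, 24) = 180 - (½ + (½)*24) = 180 - (½ + 12) = 180 - 1*25/2 = 180 - 25/2 = 335/2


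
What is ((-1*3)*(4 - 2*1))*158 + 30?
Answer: -918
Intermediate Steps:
((-1*3)*(4 - 2*1))*158 + 30 = -3*(4 - 2)*158 + 30 = -3*2*158 + 30 = -6*158 + 30 = -948 + 30 = -918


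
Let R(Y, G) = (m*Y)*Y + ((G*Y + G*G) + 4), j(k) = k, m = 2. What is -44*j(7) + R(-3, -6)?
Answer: -232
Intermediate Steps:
R(Y, G) = 4 + G² + 2*Y² + G*Y (R(Y, G) = (2*Y)*Y + ((G*Y + G*G) + 4) = 2*Y² + ((G*Y + G²) + 4) = 2*Y² + ((G² + G*Y) + 4) = 2*Y² + (4 + G² + G*Y) = 4 + G² + 2*Y² + G*Y)
-44*j(7) + R(-3, -6) = -44*7 + (4 + (-6)² + 2*(-3)² - 6*(-3)) = -308 + (4 + 36 + 2*9 + 18) = -308 + (4 + 36 + 18 + 18) = -308 + 76 = -232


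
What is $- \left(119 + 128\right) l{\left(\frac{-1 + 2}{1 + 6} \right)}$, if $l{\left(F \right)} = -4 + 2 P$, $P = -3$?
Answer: $2470$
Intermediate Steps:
$l{\left(F \right)} = -10$ ($l{\left(F \right)} = -4 + 2 \left(-3\right) = -4 - 6 = -10$)
$- \left(119 + 128\right) l{\left(\frac{-1 + 2}{1 + 6} \right)} = - \left(119 + 128\right) \left(-10\right) = - 247 \left(-10\right) = \left(-1\right) \left(-2470\right) = 2470$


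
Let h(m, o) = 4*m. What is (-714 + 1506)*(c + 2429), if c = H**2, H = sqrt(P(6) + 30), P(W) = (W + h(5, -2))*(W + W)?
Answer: 2194632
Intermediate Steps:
P(W) = 2*W*(20 + W) (P(W) = (W + 4*5)*(W + W) = (W + 20)*(2*W) = (20 + W)*(2*W) = 2*W*(20 + W))
H = 3*sqrt(38) (H = sqrt(2*6*(20 + 6) + 30) = sqrt(2*6*26 + 30) = sqrt(312 + 30) = sqrt(342) = 3*sqrt(38) ≈ 18.493)
c = 342 (c = (3*sqrt(38))**2 = 342)
(-714 + 1506)*(c + 2429) = (-714 + 1506)*(342 + 2429) = 792*2771 = 2194632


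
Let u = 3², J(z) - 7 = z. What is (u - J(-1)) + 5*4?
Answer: 23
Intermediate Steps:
J(z) = 7 + z
u = 9
(u - J(-1)) + 5*4 = (9 - (7 - 1)) + 5*4 = (9 - 1*6) + 20 = (9 - 6) + 20 = 3 + 20 = 23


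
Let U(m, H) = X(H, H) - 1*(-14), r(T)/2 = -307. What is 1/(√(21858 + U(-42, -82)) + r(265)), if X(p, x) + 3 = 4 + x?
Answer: -614/355205 - √21791/355205 ≈ -0.0021442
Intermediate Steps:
X(p, x) = 1 + x (X(p, x) = -3 + (4 + x) = 1 + x)
r(T) = -614 (r(T) = 2*(-307) = -614)
U(m, H) = 15 + H (U(m, H) = (1 + H) - 1*(-14) = (1 + H) + 14 = 15 + H)
1/(√(21858 + U(-42, -82)) + r(265)) = 1/(√(21858 + (15 - 82)) - 614) = 1/(√(21858 - 67) - 614) = 1/(√21791 - 614) = 1/(-614 + √21791)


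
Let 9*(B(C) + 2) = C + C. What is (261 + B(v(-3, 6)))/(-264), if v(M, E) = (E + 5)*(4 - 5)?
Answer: -2309/2376 ≈ -0.97180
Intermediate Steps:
v(M, E) = -5 - E (v(M, E) = (5 + E)*(-1) = -5 - E)
B(C) = -2 + 2*C/9 (B(C) = -2 + (C + C)/9 = -2 + (2*C)/9 = -2 + 2*C/9)
(261 + B(v(-3, 6)))/(-264) = (261 + (-2 + 2*(-5 - 1*6)/9))/(-264) = -(261 + (-2 + 2*(-5 - 6)/9))/264 = -(261 + (-2 + (2/9)*(-11)))/264 = -(261 + (-2 - 22/9))/264 = -(261 - 40/9)/264 = -1/264*2309/9 = -2309/2376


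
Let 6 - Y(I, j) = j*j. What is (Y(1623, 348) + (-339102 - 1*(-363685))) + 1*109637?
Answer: 13122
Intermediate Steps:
Y(I, j) = 6 - j² (Y(I, j) = 6 - j*j = 6 - j²)
(Y(1623, 348) + (-339102 - 1*(-363685))) + 1*109637 = ((6 - 1*348²) + (-339102 - 1*(-363685))) + 1*109637 = ((6 - 1*121104) + (-339102 + 363685)) + 109637 = ((6 - 121104) + 24583) + 109637 = (-121098 + 24583) + 109637 = -96515 + 109637 = 13122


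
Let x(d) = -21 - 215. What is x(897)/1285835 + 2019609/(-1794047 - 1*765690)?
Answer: -2597488036447/3291399425395 ≈ -0.78917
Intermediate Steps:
x(d) = -236
x(897)/1285835 + 2019609/(-1794047 - 1*765690) = -236/1285835 + 2019609/(-1794047 - 1*765690) = -236*1/1285835 + 2019609/(-1794047 - 765690) = -236/1285835 + 2019609/(-2559737) = -236/1285835 + 2019609*(-1/2559737) = -236/1285835 - 2019609/2559737 = -2597488036447/3291399425395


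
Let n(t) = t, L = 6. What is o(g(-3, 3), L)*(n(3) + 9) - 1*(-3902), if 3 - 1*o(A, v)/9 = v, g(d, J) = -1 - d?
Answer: 3578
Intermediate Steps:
o(A, v) = 27 - 9*v
o(g(-3, 3), L)*(n(3) + 9) - 1*(-3902) = (27 - 9*6)*(3 + 9) - 1*(-3902) = (27 - 54)*12 + 3902 = -27*12 + 3902 = -324 + 3902 = 3578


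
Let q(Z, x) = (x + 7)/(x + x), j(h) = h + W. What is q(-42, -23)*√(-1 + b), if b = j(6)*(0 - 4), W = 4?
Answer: 8*I*√41/23 ≈ 2.2272*I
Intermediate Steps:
j(h) = 4 + h (j(h) = h + 4 = 4 + h)
b = -40 (b = (4 + 6)*(0 - 4) = 10*(-4) = -40)
q(Z, x) = (7 + x)/(2*x) (q(Z, x) = (7 + x)/((2*x)) = (7 + x)*(1/(2*x)) = (7 + x)/(2*x))
q(-42, -23)*√(-1 + b) = ((½)*(7 - 23)/(-23))*√(-1 - 40) = ((½)*(-1/23)*(-16))*√(-41) = 8*(I*√41)/23 = 8*I*√41/23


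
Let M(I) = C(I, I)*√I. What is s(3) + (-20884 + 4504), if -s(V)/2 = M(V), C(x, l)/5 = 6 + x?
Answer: -16380 - 90*√3 ≈ -16536.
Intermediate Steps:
C(x, l) = 30 + 5*x (C(x, l) = 5*(6 + x) = 30 + 5*x)
M(I) = √I*(30 + 5*I) (M(I) = (30 + 5*I)*√I = √I*(30 + 5*I))
s(V) = -10*√V*(6 + V)
s(3) + (-20884 + 4504) = 10*√3*(-6 - 1*3) + (-20884 + 4504) = 10*√3*(-6 - 3) - 16380 = 10*√3*(-9) - 16380 = -90*√3 - 16380 = -16380 - 90*√3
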